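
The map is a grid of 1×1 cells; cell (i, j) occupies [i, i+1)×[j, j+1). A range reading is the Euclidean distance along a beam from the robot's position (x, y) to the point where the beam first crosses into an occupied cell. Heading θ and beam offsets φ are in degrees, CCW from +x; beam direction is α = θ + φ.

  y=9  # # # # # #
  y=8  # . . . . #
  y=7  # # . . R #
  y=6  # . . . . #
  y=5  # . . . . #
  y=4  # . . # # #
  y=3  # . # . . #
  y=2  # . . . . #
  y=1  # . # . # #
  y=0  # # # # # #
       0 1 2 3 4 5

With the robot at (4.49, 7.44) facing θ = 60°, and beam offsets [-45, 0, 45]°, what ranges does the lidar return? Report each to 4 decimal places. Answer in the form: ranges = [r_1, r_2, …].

beam 1: φ=-45°, α=15°
  direction (0.9659, 0.2588); cell (4,7); t to first gridline: x 0.5280, y 2.1637 (then +1.0353 / +3.8637)
    (5,7) via x @ 0.5280  # hit
  → r_1 = 0.5280
beam 2: φ=0°, α=60°
  direction (0.5000, 0.8660); cell (4,7); t to first gridline: x 1.0200, y 0.6466 (then +2.0000 / +1.1547)
    (4,8) via y @ 0.6466
    (5,8) via x @ 1.0200  # hit
  → r_2 = 1.0200
beam 3: φ=45°, α=105°
  direction (-0.2588, 0.9659); cell (4,7); t to first gridline: x 1.8932, y 0.5798 (then +3.8637 / +1.0353)
    (4,8) via y @ 0.5798
    (4,9) via y @ 1.6150  # hit
  → r_3 = 1.6150

ranges = [0.5280, 1.0200, 1.6150]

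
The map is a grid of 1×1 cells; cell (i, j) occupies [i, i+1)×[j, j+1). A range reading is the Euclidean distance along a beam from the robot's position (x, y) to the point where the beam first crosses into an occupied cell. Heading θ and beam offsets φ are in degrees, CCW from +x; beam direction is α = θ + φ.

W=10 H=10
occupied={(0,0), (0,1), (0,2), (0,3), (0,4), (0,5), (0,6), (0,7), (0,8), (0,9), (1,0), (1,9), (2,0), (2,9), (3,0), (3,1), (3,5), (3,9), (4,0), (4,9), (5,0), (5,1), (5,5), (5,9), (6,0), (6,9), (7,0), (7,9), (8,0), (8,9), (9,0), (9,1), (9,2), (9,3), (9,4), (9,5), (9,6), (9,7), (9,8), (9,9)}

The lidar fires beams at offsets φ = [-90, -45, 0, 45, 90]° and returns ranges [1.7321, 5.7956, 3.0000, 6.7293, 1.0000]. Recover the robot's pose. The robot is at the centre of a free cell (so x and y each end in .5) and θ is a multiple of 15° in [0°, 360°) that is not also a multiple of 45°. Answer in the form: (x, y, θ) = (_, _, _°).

The pose lattice has 60·16 = 960 candidates. Test each by forward raycasting.
  (1.5, 2.5, 255°): beam 1 = 0.5176 ≠ 1.7321 ✗
  (6.5, 2.5, 120°): beam 1 = 2.8868 ≠ 1.7321 ✗
  (7.5, 3.5, 330°): beam 1 = 2.8868 ≠ 1.7321 ✗
  …
  (8.5, 7.5, 210°): r_1=1.7321, r_2=5.7956, r_3=3.0000, r_4=6.7293, r_5=1.0000 — all match ✓
Unique over the lattice → pose = (8.5, 7.5, 210°).

(x, y, θ) = (8.5, 7.5, 210°)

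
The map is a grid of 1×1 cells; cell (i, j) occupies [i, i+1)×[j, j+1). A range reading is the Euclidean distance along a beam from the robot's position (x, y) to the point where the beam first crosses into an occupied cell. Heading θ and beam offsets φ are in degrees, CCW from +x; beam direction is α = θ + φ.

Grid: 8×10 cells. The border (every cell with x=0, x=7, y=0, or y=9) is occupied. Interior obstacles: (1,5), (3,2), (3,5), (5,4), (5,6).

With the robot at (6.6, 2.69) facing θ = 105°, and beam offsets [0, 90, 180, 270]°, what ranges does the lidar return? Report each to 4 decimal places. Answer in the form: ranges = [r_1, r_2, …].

ranges = [2.3182, 5.7975, 1.5455, 0.4141]

beam 1: φ=0°, α=105°
  cosα=-0.2588 sinα=0.9659 | (6,2) | tMaxX 2.3182 tMaxY 0.3209 | tΔX 3.8637 tΔY 1.0353
    t=0.3209 [y] (6,3)
    t=1.3562 [y] (6,4)
    t=2.3182 [x] (5,4) — stop
  → r_1 = 2.3182
beam 2: φ=90°, α=195°
  cosα=-0.9659 sinα=-0.2588 | (6,2) | tMaxX 0.6212 tMaxY 2.6660 | tΔX 1.0353 tΔY 3.8637
    t=0.6212 [x] (5,2)
    t=1.6564 [x] (4,2)
    t=2.6660 [y] (4,1)
    t=2.6917 [x] (3,1)
    t=3.7270 [x] (2,1)
    t=4.7623 [x] (1,1)
    t=5.7975 [x] (0,1) — stop
  → r_2 = 5.7975
beam 3: φ=180°, α=285°
  cosα=0.2588 sinα=-0.9659 | (6,2) | tMaxX 1.5455 tMaxY 0.7143 | tΔX 3.8637 tΔY 1.0353
    t=0.7143 [y] (6,1)
    t=1.5455 [x] (7,1) — stop
  → r_3 = 1.5455
beam 4: φ=270°, α=15°
  cosα=0.9659 sinα=0.2588 | (6,2) | tMaxX 0.4141 tMaxY 1.1977 | tΔX 1.0353 tΔY 3.8637
    t=0.4141 [x] (7,2) — stop
  → r_4 = 0.4141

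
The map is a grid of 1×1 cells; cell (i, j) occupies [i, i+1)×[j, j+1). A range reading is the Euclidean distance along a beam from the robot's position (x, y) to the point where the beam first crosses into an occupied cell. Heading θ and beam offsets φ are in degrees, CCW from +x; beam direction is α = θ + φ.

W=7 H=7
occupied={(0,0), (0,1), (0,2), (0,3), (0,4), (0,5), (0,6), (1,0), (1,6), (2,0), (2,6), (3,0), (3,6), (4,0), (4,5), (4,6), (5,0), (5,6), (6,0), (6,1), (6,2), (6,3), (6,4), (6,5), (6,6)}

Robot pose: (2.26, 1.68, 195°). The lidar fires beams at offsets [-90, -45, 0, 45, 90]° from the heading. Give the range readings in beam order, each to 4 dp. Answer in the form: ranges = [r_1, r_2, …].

ranges = [4.4724, 1.4549, 1.3044, 0.7852, 0.7040]

beam 1: φ=-90°, α=105°
  d=(-0.2588,0.9659)  start (2,1)  tX=1.0046 tY=0.3313  stride 1/|dx|=3.8637 1/|dy|=1.0353
    cross y-line → (2,2), t=0.3313
    cross x-line → (1,2), t=1.0046
    cross y-line → (1,3), t=1.3666
    cross y-line → (1,4), t=2.4018
    cross y-line → (1,5), t=3.4371
    cross y-line → (1,6), t=4.4724 (wall)
  → r_1 = 4.4724
beam 2: φ=-45°, α=150°
  d=(-0.8660,0.5000)  start (2,1)  tX=0.3002 tY=0.6400  stride 1/|dx|=1.1547 1/|dy|=2.0000
    cross x-line → (1,1), t=0.3002
    cross y-line → (1,2), t=0.6400
    cross x-line → (0,2), t=1.4549 (wall)
  → r_2 = 1.4549
beam 3: φ=0°, α=195°
  d=(-0.9659,-0.2588)  start (2,1)  tX=0.2692 tY=2.6273  stride 1/|dx|=1.0353 1/|dy|=3.8637
    cross x-line → (1,1), t=0.2692
    cross x-line → (0,1), t=1.3044 (wall)
  → r_3 = 1.3044
beam 4: φ=45°, α=240°
  d=(-0.5000,-0.8660)  start (2,1)  tX=0.5200 tY=0.7852  stride 1/|dx|=2.0000 1/|dy|=1.1547
    cross x-line → (1,1), t=0.5200
    cross y-line → (1,0), t=0.7852 (wall)
  → r_4 = 0.7852
beam 5: φ=90°, α=285°
  d=(0.2588,-0.9659)  start (2,1)  tX=2.8591 tY=0.7040  stride 1/|dx|=3.8637 1/|dy|=1.0353
    cross y-line → (2,0), t=0.7040 (wall)
  → r_5 = 0.7040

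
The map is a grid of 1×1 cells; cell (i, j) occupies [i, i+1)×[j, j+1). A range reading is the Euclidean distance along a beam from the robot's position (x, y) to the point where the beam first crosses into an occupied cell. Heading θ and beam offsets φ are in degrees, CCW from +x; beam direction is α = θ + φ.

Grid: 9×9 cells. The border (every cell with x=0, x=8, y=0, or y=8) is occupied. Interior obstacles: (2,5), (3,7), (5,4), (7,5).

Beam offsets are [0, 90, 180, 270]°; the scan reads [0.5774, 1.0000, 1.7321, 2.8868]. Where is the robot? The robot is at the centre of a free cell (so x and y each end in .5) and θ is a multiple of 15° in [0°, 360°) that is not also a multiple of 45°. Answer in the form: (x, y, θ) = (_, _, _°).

(x, y, θ) = (7.5, 3.5, 330°)

Enumerate (i+0.5, j+0.5, θ) over the 45 free cells and 16 admissible headings. For each, cast all 4 beams and compare to the given ranges.
  (7.5, 3.5, 30°): beam 2 = 5.1962 ≠ 1.0000 ✗
  (7.5, 2.5, 285°): beam 1 = 1.5529 ≠ 0.5774 ✗
  (5.5, 6.5, 120°): beam 1 = 1.7321 ≠ 0.5774 ✗
  …
  (7.5, 3.5, 330°): r_1=0.5774, r_2=1.0000, r_3=1.7321, r_4=2.8868 — all match ✓
Unique over the lattice → pose = (7.5, 3.5, 330°).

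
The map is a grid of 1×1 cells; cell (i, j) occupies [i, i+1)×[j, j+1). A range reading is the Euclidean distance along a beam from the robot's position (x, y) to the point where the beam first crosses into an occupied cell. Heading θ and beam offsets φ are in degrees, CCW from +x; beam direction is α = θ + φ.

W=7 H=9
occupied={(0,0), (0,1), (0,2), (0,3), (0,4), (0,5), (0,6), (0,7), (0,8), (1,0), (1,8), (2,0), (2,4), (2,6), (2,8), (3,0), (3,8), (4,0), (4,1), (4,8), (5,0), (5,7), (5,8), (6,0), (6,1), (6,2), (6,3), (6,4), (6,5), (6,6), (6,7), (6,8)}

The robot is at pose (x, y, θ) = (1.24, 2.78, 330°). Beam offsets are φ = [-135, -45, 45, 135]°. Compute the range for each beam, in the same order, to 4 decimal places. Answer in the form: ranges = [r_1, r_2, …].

beam 1: φ=-135°, α=195°
  d=(-0.9659,-0.2588)  start (1,2)  tX=0.2485 tY=3.0137  stride 1/|dx|=1.0353 1/|dy|=3.8637
    cross x-line → (0,2), t=0.2485 (wall)
  → r_1 = 0.2485
beam 2: φ=-45°, α=285°
  d=(0.2588,-0.9659)  start (1,2)  tX=2.9364 tY=0.8075  stride 1/|dx|=3.8637 1/|dy|=1.0353
    cross y-line → (1,1), t=0.8075
    cross y-line → (1,0), t=1.8428 (wall)
  → r_2 = 1.8428
beam 3: φ=45°, α=15°
  d=(0.9659,0.2588)  start (1,2)  tX=0.7868 tY=0.8500  stride 1/|dx|=1.0353 1/|dy|=3.8637
    cross x-line → (2,2), t=0.7868
    cross y-line → (2,3), t=0.8500
    cross x-line → (3,3), t=1.8221
    cross x-line → (4,3), t=2.8574
    cross x-line → (5,3), t=3.8926
    cross y-line → (5,4), t=4.7137
    cross x-line → (6,4), t=4.9279 (wall)
  → r_3 = 4.9279
beam 4: φ=135°, α=105°
  d=(-0.2588,0.9659)  start (1,2)  tX=0.9273 tY=0.2278  stride 1/|dx|=3.8637 1/|dy|=1.0353
    cross y-line → (1,3), t=0.2278
    cross x-line → (0,3), t=0.9273 (wall)
  → r_4 = 0.9273

ranges = [0.2485, 1.8428, 4.9279, 0.9273]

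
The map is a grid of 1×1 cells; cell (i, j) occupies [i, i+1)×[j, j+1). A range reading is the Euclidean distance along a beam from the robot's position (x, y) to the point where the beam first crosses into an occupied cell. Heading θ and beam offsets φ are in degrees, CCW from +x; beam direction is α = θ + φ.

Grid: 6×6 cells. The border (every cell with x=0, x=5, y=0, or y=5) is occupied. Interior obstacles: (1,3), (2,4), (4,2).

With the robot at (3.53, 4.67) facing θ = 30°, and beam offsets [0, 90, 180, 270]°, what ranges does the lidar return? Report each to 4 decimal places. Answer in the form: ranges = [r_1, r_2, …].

beam 1: φ=0°, α=30°
  dir = (cos 30°, sin 30°) = (0.8660, 0.5000); from cell (3,4)
  next x-line at t=0.5427, next y-line at t=0.6600; Δt_x=1.1547, Δt_y=2.0000
    x: enter (4,4) at t=0.5427
    y: enter (4,5) at t=0.6600 ← occupied
  → r_1 = 0.6600
beam 2: φ=90°, α=120°
  dir = (cos 120°, sin 120°) = (-0.5000, 0.8660); from cell (3,4)
  next x-line at t=1.0600, next y-line at t=0.3811; Δt_x=2.0000, Δt_y=1.1547
    y: enter (3,5) at t=0.3811 ← occupied
  → r_2 = 0.3811
beam 3: φ=180°, α=210°
  dir = (cos 210°, sin 210°) = (-0.8660, -0.5000); from cell (3,4)
  next x-line at t=0.6120, next y-line at t=1.3400; Δt_x=1.1547, Δt_y=2.0000
    x: enter (2,4) at t=0.6120 ← occupied
  → r_3 = 0.6120
beam 4: φ=270°, α=300°
  dir = (cos 300°, sin 300°) = (0.5000, -0.8660); from cell (3,4)
  next x-line at t=0.9400, next y-line at t=0.7736; Δt_x=2.0000, Δt_y=1.1547
    y: enter (3,3) at t=0.7736
    x: enter (4,3) at t=0.9400
    y: enter (4,2) at t=1.9283 ← occupied
  → r_4 = 1.9283

ranges = [0.6600, 0.3811, 0.6120, 1.9283]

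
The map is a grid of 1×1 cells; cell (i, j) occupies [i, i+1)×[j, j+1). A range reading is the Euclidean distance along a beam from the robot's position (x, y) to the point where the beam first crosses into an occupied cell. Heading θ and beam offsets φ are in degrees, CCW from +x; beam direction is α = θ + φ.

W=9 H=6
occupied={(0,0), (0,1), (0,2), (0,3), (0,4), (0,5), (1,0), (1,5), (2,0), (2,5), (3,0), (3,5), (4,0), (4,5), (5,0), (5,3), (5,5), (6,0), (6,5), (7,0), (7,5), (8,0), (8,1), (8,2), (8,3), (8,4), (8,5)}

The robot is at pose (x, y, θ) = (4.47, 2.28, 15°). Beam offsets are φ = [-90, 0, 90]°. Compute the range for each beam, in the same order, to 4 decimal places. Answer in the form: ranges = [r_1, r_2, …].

ranges = [1.3252, 3.6545, 2.8160]

beam 1: φ=-90°, α=285°
  direction (0.2588, -0.9659); cell (4,2); t to first gridline: x 2.0478, y 0.2899 (then +3.8637 / +1.0353)
    (4,1) via y @ 0.2899
    (4,0) via y @ 1.3252  # hit
  → r_1 = 1.3252
beam 2: φ=0°, α=15°
  direction (0.9659, 0.2588); cell (4,2); t to first gridline: x 0.5487, y 2.7819 (then +1.0353 / +3.8637)
    (5,2) via x @ 0.5487
    (6,2) via x @ 1.5840
    (7,2) via x @ 2.6192
    (7,3) via y @ 2.7819
    (8,3) via x @ 3.6545  # hit
  → r_2 = 3.6545
beam 3: φ=90°, α=105°
  direction (-0.2588, 0.9659); cell (4,2); t to first gridline: x 1.8159, y 0.7454 (then +3.8637 / +1.0353)
    (4,3) via y @ 0.7454
    (4,4) via y @ 1.7807
    (3,4) via x @ 1.8159
    (3,5) via y @ 2.8160  # hit
  → r_3 = 2.8160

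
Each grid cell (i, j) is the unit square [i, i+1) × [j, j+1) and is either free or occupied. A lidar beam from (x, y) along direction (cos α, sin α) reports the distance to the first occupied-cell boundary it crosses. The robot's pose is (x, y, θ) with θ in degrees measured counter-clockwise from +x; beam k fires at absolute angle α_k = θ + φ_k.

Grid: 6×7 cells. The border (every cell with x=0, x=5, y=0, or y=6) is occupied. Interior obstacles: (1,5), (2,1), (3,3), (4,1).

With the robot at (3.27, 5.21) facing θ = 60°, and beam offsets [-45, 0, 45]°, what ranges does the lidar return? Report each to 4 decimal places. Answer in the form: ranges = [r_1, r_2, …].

ranges = [1.7910, 0.9122, 0.8179]

beam 1: φ=-45°, α=15°
  cosα=0.9659 sinα=0.2588 | (3,5) | tMaxX 0.7558 tMaxY 3.0523 | tΔX 1.0353 tΔY 3.8637
    t=0.7558 [x] (4,5)
    t=1.7910 [x] (5,5) — stop
  → r_1 = 1.7910
beam 2: φ=0°, α=60°
  cosα=0.5000 sinα=0.8660 | (3,5) | tMaxX 1.4600 tMaxY 0.9122 | tΔX 2.0000 tΔY 1.1547
    t=0.9122 [y] (3,6) — stop
  → r_2 = 0.9122
beam 3: φ=45°, α=105°
  cosα=-0.2588 sinα=0.9659 | (3,5) | tMaxX 1.0432 tMaxY 0.8179 | tΔX 3.8637 tΔY 1.0353
    t=0.8179 [y] (3,6) — stop
  → r_3 = 0.8179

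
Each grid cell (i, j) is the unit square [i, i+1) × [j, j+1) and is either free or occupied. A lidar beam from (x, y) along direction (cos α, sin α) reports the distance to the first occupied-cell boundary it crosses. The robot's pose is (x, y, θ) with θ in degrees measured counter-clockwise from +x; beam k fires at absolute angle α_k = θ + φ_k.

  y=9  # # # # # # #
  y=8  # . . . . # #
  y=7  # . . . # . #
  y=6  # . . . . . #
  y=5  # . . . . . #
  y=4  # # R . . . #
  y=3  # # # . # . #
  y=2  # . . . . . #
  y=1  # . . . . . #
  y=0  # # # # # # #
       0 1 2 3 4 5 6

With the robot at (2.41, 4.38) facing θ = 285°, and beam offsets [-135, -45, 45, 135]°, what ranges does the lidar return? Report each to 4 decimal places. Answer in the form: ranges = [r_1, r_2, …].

beam 1: φ=-135°, α=150°
  cosα=-0.8660 sinα=0.5000 | (2,4) | tMaxX 0.4734 tMaxY 1.2400 | tΔX 1.1547 tΔY 2.0000
    t=0.4734 [x] (1,4) — stop
  → r_1 = 0.4734
beam 2: φ=-45°, α=240°
  cosα=-0.5000 sinα=-0.8660 | (2,4) | tMaxX 0.8200 tMaxY 0.4388 | tΔX 2.0000 tΔY 1.1547
    t=0.4388 [y] (2,3) — stop
  → r_2 = 0.4388
beam 3: φ=45°, α=330°
  cosα=0.8660 sinα=-0.5000 | (2,4) | tMaxX 0.6813 tMaxY 0.7600 | tΔX 1.1547 tΔY 2.0000
    t=0.6813 [x] (3,4)
    t=0.7600 [y] (3,3)
    t=1.8360 [x] (4,3) — stop
  → r_3 = 1.8360
beam 4: φ=135°, α=60°
  cosα=0.5000 sinα=0.8660 | (2,4) | tMaxX 1.1800 tMaxY 0.7159 | tΔX 2.0000 tΔY 1.1547
    t=0.7159 [y] (2,5)
    t=1.1800 [x] (3,5)
    t=1.8706 [y] (3,6)
    t=3.0253 [y] (3,7)
    t=3.1800 [x] (4,7) — stop
  → r_4 = 3.1800

ranges = [0.4734, 0.4388, 1.8360, 3.1800]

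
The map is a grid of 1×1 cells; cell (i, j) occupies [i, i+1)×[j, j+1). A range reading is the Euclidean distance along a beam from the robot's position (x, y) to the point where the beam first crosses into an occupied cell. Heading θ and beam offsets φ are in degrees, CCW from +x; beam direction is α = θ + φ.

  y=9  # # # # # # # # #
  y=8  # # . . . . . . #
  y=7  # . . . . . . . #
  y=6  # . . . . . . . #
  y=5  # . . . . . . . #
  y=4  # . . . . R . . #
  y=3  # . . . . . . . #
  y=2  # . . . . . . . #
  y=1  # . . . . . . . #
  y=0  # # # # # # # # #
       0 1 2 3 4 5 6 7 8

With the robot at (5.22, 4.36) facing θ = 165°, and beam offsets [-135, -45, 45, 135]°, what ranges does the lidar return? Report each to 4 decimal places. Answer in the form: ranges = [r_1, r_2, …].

beam 1: φ=-135°, α=30°
  cosα=0.8660 sinα=0.5000 | (5,4) | tMaxX 0.9007 tMaxY 1.2800 | tΔX 1.1547 tΔY 2.0000
    t=0.9007 [x] (6,4)
    t=1.2800 [y] (6,5)
    t=2.0554 [x] (7,5)
    t=3.2101 [x] (8,5) — stop
  → r_1 = 3.2101
beam 2: φ=-45°, α=120°
  cosα=-0.5000 sinα=0.8660 | (5,4) | tMaxX 0.4400 tMaxY 0.7390 | tΔX 2.0000 tΔY 1.1547
    t=0.4400 [x] (4,4)
    t=0.7390 [y] (4,5)
    t=1.8937 [y] (4,6)
    t=2.4400 [x] (3,6)
    t=3.0484 [y] (3,7)
    t=4.2031 [y] (3,8)
    t=4.4400 [x] (2,8)
    t=5.3578 [y] (2,9) — stop
  → r_2 = 5.3578
beam 3: φ=45°, α=210°
  cosα=-0.8660 sinα=-0.5000 | (5,4) | tMaxX 0.2540 tMaxY 0.7200 | tΔX 1.1547 tΔY 2.0000
    t=0.2540 [x] (4,4)
    t=0.7200 [y] (4,3)
    t=1.4087 [x] (3,3)
    t=2.5634 [x] (2,3)
    t=2.7200 [y] (2,2)
    t=3.7181 [x] (1,2)
    t=4.7200 [y] (1,1)
    t=4.8728 [x] (0,1) — stop
  → r_3 = 4.8728
beam 4: φ=135°, α=300°
  cosα=0.5000 sinα=-0.8660 | (5,4) | tMaxX 1.5600 tMaxY 0.4157 | tΔX 2.0000 tΔY 1.1547
    t=0.4157 [y] (5,3)
    t=1.5600 [x] (6,3)
    t=1.5704 [y] (6,2)
    t=2.7251 [y] (6,1)
    t=3.5600 [x] (7,1)
    t=3.8798 [y] (7,0) — stop
  → r_4 = 3.8798

ranges = [3.2101, 5.3578, 4.8728, 3.8798]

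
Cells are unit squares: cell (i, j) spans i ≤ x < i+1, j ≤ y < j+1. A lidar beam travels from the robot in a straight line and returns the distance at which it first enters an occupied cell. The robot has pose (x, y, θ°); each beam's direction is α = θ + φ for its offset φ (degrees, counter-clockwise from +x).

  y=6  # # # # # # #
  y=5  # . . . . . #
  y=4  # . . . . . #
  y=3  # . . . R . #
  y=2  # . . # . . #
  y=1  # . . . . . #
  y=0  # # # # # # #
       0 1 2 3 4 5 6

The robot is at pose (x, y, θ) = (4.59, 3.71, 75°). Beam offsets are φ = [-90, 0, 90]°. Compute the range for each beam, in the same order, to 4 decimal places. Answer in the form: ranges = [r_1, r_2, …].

ranges = [1.4597, 2.3708, 3.7166]

beam 1: φ=-90°, α=345°
  cosα=0.9659 sinα=-0.2588 | (4,3) | tMaxX 0.4245 tMaxY 2.7432 | tΔX 1.0353 tΔY 3.8637
    t=0.4245 [x] (5,3)
    t=1.4597 [x] (6,3) — stop
  → r_1 = 1.4597
beam 2: φ=0°, α=75°
  cosα=0.2588 sinα=0.9659 | (4,3) | tMaxX 1.5841 tMaxY 0.3002 | tΔX 3.8637 tΔY 1.0353
    t=0.3002 [y] (4,4)
    t=1.3355 [y] (4,5)
    t=1.5841 [x] (5,5)
    t=2.3708 [y] (5,6) — stop
  → r_2 = 2.3708
beam 3: φ=90°, α=165°
  cosα=-0.9659 sinα=0.2588 | (4,3) | tMaxX 0.6108 tMaxY 1.1205 | tΔX 1.0353 tΔY 3.8637
    t=0.6108 [x] (3,3)
    t=1.1205 [y] (3,4)
    t=1.6461 [x] (2,4)
    t=2.6814 [x] (1,4)
    t=3.7166 [x] (0,4) — stop
  → r_3 = 3.7166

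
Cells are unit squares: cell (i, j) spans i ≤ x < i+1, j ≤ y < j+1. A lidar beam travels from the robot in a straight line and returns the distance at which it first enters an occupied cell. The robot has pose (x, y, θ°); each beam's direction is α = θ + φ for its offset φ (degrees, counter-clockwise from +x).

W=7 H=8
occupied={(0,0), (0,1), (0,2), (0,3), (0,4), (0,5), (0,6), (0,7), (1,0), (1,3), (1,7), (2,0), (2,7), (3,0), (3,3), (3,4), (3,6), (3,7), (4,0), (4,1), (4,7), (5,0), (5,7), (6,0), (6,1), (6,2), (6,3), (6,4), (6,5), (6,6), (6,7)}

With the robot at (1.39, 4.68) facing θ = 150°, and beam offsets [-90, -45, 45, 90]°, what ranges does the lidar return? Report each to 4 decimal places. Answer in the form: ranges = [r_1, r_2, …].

beam 1: φ=-90°, α=60°
  dir = (cos 60°, sin 60°) = (0.5000, 0.8660); from cell (1,4)
  next x-line at t=1.2200, next y-line at t=0.3695; Δt_x=2.0000, Δt_y=1.1547
    y: enter (1,5) at t=0.3695
    x: enter (2,5) at t=1.2200
    y: enter (2,6) at t=1.5242
    y: enter (2,7) at t=2.6789 ← occupied
  → r_1 = 2.6789
beam 2: φ=-45°, α=105°
  dir = (cos 105°, sin 105°) = (-0.2588, 0.9659); from cell (1,4)
  next x-line at t=1.5068, next y-line at t=0.3313; Δt_x=3.8637, Δt_y=1.0353
    y: enter (1,5) at t=0.3313
    y: enter (1,6) at t=1.3666
    x: enter (0,6) at t=1.5068 ← occupied
  → r_2 = 1.5068
beam 3: φ=45°, α=195°
  dir = (cos 195°, sin 195°) = (-0.9659, -0.2588); from cell (1,4)
  next x-line at t=0.4038, next y-line at t=2.6273; Δt_x=1.0353, Δt_y=3.8637
    x: enter (0,4) at t=0.4038 ← occupied
  → r_3 = 0.4038
beam 4: φ=90°, α=240°
  dir = (cos 240°, sin 240°) = (-0.5000, -0.8660); from cell (1,4)
  next x-line at t=0.7800, next y-line at t=0.7852; Δt_x=2.0000, Δt_y=1.1547
    x: enter (0,4) at t=0.7800 ← occupied
  → r_4 = 0.7800

ranges = [2.6789, 1.5068, 0.4038, 0.7800]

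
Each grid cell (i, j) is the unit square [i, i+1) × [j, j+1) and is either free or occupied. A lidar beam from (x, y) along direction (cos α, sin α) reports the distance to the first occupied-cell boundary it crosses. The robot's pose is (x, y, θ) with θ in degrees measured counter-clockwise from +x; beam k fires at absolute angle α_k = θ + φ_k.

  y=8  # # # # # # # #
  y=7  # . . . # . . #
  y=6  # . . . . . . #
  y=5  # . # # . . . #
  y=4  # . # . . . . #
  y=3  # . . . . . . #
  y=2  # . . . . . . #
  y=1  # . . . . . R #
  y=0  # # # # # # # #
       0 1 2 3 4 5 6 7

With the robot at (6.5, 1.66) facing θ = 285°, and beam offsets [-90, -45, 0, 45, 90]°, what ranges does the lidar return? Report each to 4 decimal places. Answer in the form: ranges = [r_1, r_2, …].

ranges = [2.5500, 0.7621, 0.6833, 0.5774, 0.5176]

beam 1: φ=-90°, α=195°
  d=(-0.9659,-0.2588)  start (6,1)  tX=0.5176 tY=2.5500  stride 1/|dx|=1.0353 1/|dy|=3.8637
    cross x-line → (5,1), t=0.5176
    cross x-line → (4,1), t=1.5529
    cross y-line → (4,0), t=2.5500 (wall)
  → r_1 = 2.5500
beam 2: φ=-45°, α=240°
  d=(-0.5000,-0.8660)  start (6,1)  tX=1.0000 tY=0.7621  stride 1/|dx|=2.0000 1/|dy|=1.1547
    cross y-line → (6,0), t=0.7621 (wall)
  → r_2 = 0.7621
beam 3: φ=0°, α=285°
  d=(0.2588,-0.9659)  start (6,1)  tX=1.9319 tY=0.6833  stride 1/|dx|=3.8637 1/|dy|=1.0353
    cross y-line → (6,0), t=0.6833 (wall)
  → r_3 = 0.6833
beam 4: φ=45°, α=330°
  d=(0.8660,-0.5000)  start (6,1)  tX=0.5774 tY=1.3200  stride 1/|dx|=1.1547 1/|dy|=2.0000
    cross x-line → (7,1), t=0.5774 (wall)
  → r_4 = 0.5774
beam 5: φ=90°, α=15°
  d=(0.9659,0.2588)  start (6,1)  tX=0.5176 tY=1.3137  stride 1/|dx|=1.0353 1/|dy|=3.8637
    cross x-line → (7,1), t=0.5176 (wall)
  → r_5 = 0.5176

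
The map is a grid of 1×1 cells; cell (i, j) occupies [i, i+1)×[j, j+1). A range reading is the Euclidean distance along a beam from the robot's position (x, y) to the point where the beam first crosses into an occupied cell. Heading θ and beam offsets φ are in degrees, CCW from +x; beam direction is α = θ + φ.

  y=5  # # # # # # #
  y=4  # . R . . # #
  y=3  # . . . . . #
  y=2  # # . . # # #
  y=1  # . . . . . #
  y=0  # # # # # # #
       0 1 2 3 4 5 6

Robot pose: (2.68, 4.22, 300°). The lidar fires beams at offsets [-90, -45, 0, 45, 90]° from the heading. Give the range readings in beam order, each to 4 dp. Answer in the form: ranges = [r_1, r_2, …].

ranges = [1.9399, 3.3336, 3.7181, 3.4371, 1.5600]

beam 1: φ=-90°, α=210°
  dir = (cos 210°, sin 210°) = (-0.8660, -0.5000); from cell (2,4)
  next x-line at t=0.7852, next y-line at t=0.4400; Δt_x=1.1547, Δt_y=2.0000
    y: enter (2,3) at t=0.4400
    x: enter (1,3) at t=0.7852
    x: enter (0,3) at t=1.9399 ← occupied
  → r_1 = 1.9399
beam 2: φ=-45°, α=255°
  dir = (cos 255°, sin 255°) = (-0.2588, -0.9659); from cell (2,4)
  next x-line at t=2.6273, next y-line at t=0.2278; Δt_x=3.8637, Δt_y=1.0353
    y: enter (2,3) at t=0.2278
    y: enter (2,2) at t=1.2630
    y: enter (2,1) at t=2.2983
    x: enter (1,1) at t=2.6273
    y: enter (1,0) at t=3.3336 ← occupied
  → r_2 = 3.3336
beam 3: φ=0°, α=300°
  dir = (cos 300°, sin 300°) = (0.5000, -0.8660); from cell (2,4)
  next x-line at t=0.6400, next y-line at t=0.2540; Δt_x=2.0000, Δt_y=1.1547
    y: enter (2,3) at t=0.2540
    x: enter (3,3) at t=0.6400
    y: enter (3,2) at t=1.4087
    y: enter (3,1) at t=2.5634
    x: enter (4,1) at t=2.6400
    y: enter (4,0) at t=3.7181 ← occupied
  → r_3 = 3.7181
beam 4: φ=45°, α=345°
  dir = (cos 345°, sin 345°) = (0.9659, -0.2588); from cell (2,4)
  next x-line at t=0.3313, next y-line at t=0.8500; Δt_x=1.0353, Δt_y=3.8637
    x: enter (3,4) at t=0.3313
    y: enter (3,3) at t=0.8500
    x: enter (4,3) at t=1.3666
    x: enter (5,3) at t=2.4018
    x: enter (6,3) at t=3.4371 ← occupied
  → r_4 = 3.4371
beam 5: φ=90°, α=30°
  dir = (cos 30°, sin 30°) = (0.8660, 0.5000); from cell (2,4)
  next x-line at t=0.3695, next y-line at t=1.5600; Δt_x=1.1547, Δt_y=2.0000
    x: enter (3,4) at t=0.3695
    x: enter (4,4) at t=1.5242
    y: enter (4,5) at t=1.5600 ← occupied
  → r_5 = 1.5600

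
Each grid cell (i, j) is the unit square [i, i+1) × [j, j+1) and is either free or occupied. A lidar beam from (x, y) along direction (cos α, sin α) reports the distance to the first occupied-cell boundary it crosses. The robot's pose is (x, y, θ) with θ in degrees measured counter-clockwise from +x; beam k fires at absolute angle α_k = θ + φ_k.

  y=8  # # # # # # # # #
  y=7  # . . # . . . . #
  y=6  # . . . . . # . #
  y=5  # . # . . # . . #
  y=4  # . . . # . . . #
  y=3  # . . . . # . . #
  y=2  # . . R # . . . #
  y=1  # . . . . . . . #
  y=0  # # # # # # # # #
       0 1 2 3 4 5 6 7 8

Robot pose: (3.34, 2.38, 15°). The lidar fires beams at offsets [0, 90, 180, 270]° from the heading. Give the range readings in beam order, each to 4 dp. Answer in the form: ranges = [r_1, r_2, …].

beam 1: φ=0°, α=15°
  cosα=0.9659 sinα=0.2588 | (3,2) | tMaxX 0.6833 tMaxY 2.3955 | tΔX 1.0353 tΔY 3.8637
    t=0.6833 [x] (4,2) — stop
  → r_1 = 0.6833
beam 2: φ=90°, α=105°
  cosα=-0.2588 sinα=0.9659 | (3,2) | tMaxX 1.3137 tMaxY 0.6419 | tΔX 3.8637 tΔY 1.0353
    t=0.6419 [y] (3,3)
    t=1.3137 [x] (2,3)
    t=1.6771 [y] (2,4)
    t=2.7124 [y] (2,5) — stop
  → r_2 = 2.7124
beam 3: φ=180°, α=195°
  cosα=-0.9659 sinα=-0.2588 | (3,2) | tMaxX 0.3520 tMaxY 1.4682 | tΔX 1.0353 tΔY 3.8637
    t=0.3520 [x] (2,2)
    t=1.3873 [x] (1,2)
    t=1.4682 [y] (1,1)
    t=2.4225 [x] (0,1) — stop
  → r_3 = 2.4225
beam 4: φ=270°, α=285°
  cosα=0.2588 sinα=-0.9659 | (3,2) | tMaxX 2.5500 tMaxY 0.3934 | tΔX 3.8637 tΔY 1.0353
    t=0.3934 [y] (3,1)
    t=1.4287 [y] (3,0) — stop
  → r_4 = 1.4287

ranges = [0.6833, 2.7124, 2.4225, 1.4287]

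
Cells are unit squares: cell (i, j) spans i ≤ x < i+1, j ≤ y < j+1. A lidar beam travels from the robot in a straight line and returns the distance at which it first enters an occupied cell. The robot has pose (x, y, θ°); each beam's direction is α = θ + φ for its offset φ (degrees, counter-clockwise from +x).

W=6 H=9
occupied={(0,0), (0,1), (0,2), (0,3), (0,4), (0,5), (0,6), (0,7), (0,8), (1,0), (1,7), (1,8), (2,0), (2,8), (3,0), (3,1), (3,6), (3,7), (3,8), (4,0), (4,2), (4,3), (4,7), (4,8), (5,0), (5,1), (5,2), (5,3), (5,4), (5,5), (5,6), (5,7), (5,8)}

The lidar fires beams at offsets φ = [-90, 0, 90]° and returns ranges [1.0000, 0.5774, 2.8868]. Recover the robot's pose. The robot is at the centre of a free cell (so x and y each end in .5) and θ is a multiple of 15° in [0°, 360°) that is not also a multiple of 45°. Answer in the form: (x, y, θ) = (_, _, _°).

(x, y, θ) = (1.5, 3.5, 210°)

Candidates: 21 free-cell centres × 16 headings = 336 poses. Raycast each; keep the one whose scan matches to 4 dp.
  (1.5, 4.5, 15°): beam 1 = 3.6235 ≠ 1.0000 ✗
  (3.5, 5.5, 60°): beam 1 = 1.7321 ≠ 1.0000 ✗
  (2.5, 5.5, 30°): beam 1 = 3.0000 ≠ 1.0000 ✗
  (1.5, 4.5, 345°): beam 1 = 1.9319 ≠ 1.0000 ✗
  …
  (1.5, 3.5, 210°): r_1=1.0000, r_2=0.5774, r_3=2.8868 — all match ✓
Unique over the lattice → pose = (1.5, 3.5, 210°).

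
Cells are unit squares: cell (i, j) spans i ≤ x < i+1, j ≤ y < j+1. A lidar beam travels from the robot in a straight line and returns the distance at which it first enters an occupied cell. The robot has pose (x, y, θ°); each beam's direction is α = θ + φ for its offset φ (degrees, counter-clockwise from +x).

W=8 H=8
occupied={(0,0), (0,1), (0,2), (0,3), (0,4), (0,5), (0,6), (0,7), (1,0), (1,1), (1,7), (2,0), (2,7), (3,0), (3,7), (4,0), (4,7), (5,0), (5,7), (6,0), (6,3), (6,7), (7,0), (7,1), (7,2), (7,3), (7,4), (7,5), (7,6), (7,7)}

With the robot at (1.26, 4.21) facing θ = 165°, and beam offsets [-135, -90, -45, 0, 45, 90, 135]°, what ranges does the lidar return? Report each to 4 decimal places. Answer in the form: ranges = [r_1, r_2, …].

beam 1: φ=-135°, α=30°
  d=(0.8660,0.5000)  start (1,4)  tX=0.8545 tY=1.5800  stride 1/|dx|=1.1547 1/|dy|=2.0000
    cross x-line → (2,4), t=0.8545
    cross y-line → (2,5), t=1.5800
    cross x-line → (3,5), t=2.0092
    cross x-line → (4,5), t=3.1639
    cross y-line → (4,6), t=3.5800
    cross x-line → (5,6), t=4.3186
    cross x-line → (6,6), t=5.4733
    cross y-line → (6,7), t=5.5800 (wall)
  → r_1 = 5.5800
beam 2: φ=-90°, α=75°
  d=(0.2588,0.9659)  start (1,4)  tX=2.8591 tY=0.8179  stride 1/|dx|=3.8637 1/|dy|=1.0353
    cross y-line → (1,5), t=0.8179
    cross y-line → (1,6), t=1.8531
    cross x-line → (2,6), t=2.8591
    cross y-line → (2,7), t=2.8884 (wall)
  → r_2 = 2.8884
beam 3: φ=-45°, α=120°
  d=(-0.5000,0.8660)  start (1,4)  tX=0.5200 tY=0.9122  stride 1/|dx|=2.0000 1/|dy|=1.1547
    cross x-line → (0,4), t=0.5200 (wall)
  → r_3 = 0.5200
beam 4: φ=0°, α=165°
  d=(-0.9659,0.2588)  start (1,4)  tX=0.2692 tY=3.0523  stride 1/|dx|=1.0353 1/|dy|=3.8637
    cross x-line → (0,4), t=0.2692 (wall)
  → r_4 = 0.2692
beam 5: φ=45°, α=210°
  d=(-0.8660,-0.5000)  start (1,4)  tX=0.3002 tY=0.4200  stride 1/|dx|=1.1547 1/|dy|=2.0000
    cross x-line → (0,4), t=0.3002 (wall)
  → r_5 = 0.3002
beam 6: φ=90°, α=255°
  d=(-0.2588,-0.9659)  start (1,4)  tX=1.0046 tY=0.2174  stride 1/|dx|=3.8637 1/|dy|=1.0353
    cross y-line → (1,3), t=0.2174
    cross x-line → (0,3), t=1.0046 (wall)
  → r_6 = 1.0046
beam 7: φ=135°, α=300°
  d=(0.5000,-0.8660)  start (1,4)  tX=1.4800 tY=0.2425  stride 1/|dx|=2.0000 1/|dy|=1.1547
    cross y-line → (1,3), t=0.2425
    cross y-line → (1,2), t=1.3972
    cross x-line → (2,2), t=1.4800
    cross y-line → (2,1), t=2.5519
    cross x-line → (3,1), t=3.4800
    cross y-line → (3,0), t=3.7066 (wall)
  → r_7 = 3.7066

ranges = [5.5800, 2.8884, 0.5200, 0.2692, 0.3002, 1.0046, 3.7066]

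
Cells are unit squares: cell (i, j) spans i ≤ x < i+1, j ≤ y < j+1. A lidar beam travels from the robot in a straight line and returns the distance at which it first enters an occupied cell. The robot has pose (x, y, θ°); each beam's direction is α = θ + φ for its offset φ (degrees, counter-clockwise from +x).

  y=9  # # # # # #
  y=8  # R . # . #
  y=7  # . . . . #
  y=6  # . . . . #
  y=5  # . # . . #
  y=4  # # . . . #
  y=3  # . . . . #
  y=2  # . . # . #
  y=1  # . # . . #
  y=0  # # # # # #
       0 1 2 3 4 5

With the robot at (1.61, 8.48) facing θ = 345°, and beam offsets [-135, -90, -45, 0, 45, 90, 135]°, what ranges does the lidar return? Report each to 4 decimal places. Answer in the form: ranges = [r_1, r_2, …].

ranges = [0.7044, 2.3569, 6.7800, 1.4390, 1.0400, 0.5383, 0.6004]

beam 1: φ=-135°, α=210°
  d=(-0.8660,-0.5000)  start (1,8)  tX=0.7044 tY=0.9600  stride 1/|dx|=1.1547 1/|dy|=2.0000
    cross x-line → (0,8), t=0.7044 (wall)
  → r_1 = 0.7044
beam 2: φ=-90°, α=255°
  d=(-0.2588,-0.9659)  start (1,8)  tX=2.3569 tY=0.4969  stride 1/|dx|=3.8637 1/|dy|=1.0353
    cross y-line → (1,7), t=0.4969
    cross y-line → (1,6), t=1.5322
    cross x-line → (0,6), t=2.3569 (wall)
  → r_2 = 2.3569
beam 3: φ=-45°, α=300°
  d=(0.5000,-0.8660)  start (1,8)  tX=0.7800 tY=0.5543  stride 1/|dx|=2.0000 1/|dy|=1.1547
    cross y-line → (1,7), t=0.5543
    cross x-line → (2,7), t=0.7800
    cross y-line → (2,6), t=1.7090
    cross x-line → (3,6), t=2.7800
    cross y-line → (3,5), t=2.8637
    cross y-line → (3,4), t=4.0184
    cross x-line → (4,4), t=4.7800
    cross y-line → (4,3), t=5.1731
    cross y-line → (4,2), t=6.3278
    cross x-line → (5,2), t=6.7800 (wall)
  → r_3 = 6.7800
beam 4: φ=0°, α=345°
  d=(0.9659,-0.2588)  start (1,8)  tX=0.4038 tY=1.8546  stride 1/|dx|=1.0353 1/|dy|=3.8637
    cross x-line → (2,8), t=0.4038
    cross x-line → (3,8), t=1.4390 (wall)
  → r_4 = 1.4390
beam 5: φ=45°, α=30°
  d=(0.8660,0.5000)  start (1,8)  tX=0.4503 tY=1.0400  stride 1/|dx|=1.1547 1/|dy|=2.0000
    cross x-line → (2,8), t=0.4503
    cross y-line → (2,9), t=1.0400 (wall)
  → r_5 = 1.0400
beam 6: φ=90°, α=75°
  d=(0.2588,0.9659)  start (1,8)  tX=1.5068 tY=0.5383  stride 1/|dx|=3.8637 1/|dy|=1.0353
    cross y-line → (1,9), t=0.5383 (wall)
  → r_6 = 0.5383
beam 7: φ=135°, α=120°
  d=(-0.5000,0.8660)  start (1,8)  tX=1.2200 tY=0.6004  stride 1/|dx|=2.0000 1/|dy|=1.1547
    cross y-line → (1,9), t=0.6004 (wall)
  → r_7 = 0.6004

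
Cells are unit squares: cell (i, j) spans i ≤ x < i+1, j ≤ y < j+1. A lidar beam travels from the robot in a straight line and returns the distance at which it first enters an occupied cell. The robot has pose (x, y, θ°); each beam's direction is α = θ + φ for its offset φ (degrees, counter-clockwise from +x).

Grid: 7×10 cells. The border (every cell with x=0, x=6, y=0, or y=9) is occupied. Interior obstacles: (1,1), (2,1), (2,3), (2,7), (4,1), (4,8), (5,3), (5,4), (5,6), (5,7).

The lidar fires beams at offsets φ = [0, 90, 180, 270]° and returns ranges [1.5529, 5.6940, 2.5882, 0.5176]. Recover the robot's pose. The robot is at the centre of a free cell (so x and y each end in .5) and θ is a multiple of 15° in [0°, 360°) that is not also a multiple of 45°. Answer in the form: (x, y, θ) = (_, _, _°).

(x, y, θ) = (2.5, 6.5, 195°)

Candidates: 30 free-cell centres × 16 headings = 480 poses. Raycast each; keep the one whose scan matches to 4 dp.
  (4.5, 7.5, 255°): beam 1 = 5.7956 ≠ 1.5529 ✗
  (4.5, 4.5, 330°): beam 1 = 0.5774 ≠ 1.5529 ✗
  (1.5, 7.5, 195°): beam 1 = 0.5176 ≠ 1.5529 ✗
  …
  (2.5, 6.5, 195°): r_1=1.5529, r_2=5.6940, r_3=2.5882, r_4=0.5176 — all match ✓
Unique over the lattice → pose = (2.5, 6.5, 195°).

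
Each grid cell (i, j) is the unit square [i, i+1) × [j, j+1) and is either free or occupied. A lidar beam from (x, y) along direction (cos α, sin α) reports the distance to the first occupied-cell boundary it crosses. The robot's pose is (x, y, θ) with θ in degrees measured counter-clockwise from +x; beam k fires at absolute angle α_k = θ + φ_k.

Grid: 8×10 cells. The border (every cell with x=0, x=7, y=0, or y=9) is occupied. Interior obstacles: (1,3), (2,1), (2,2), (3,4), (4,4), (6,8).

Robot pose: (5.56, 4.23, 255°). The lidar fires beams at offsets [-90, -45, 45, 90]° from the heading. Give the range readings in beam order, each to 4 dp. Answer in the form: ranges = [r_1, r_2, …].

ranges = [0.5798, 2.9560, 2.8800, 1.4908]

beam 1: φ=-90°, α=165°
  d=(-0.9659,0.2588)  start (5,4)  tX=0.5798 tY=2.9751  stride 1/|dx|=1.0353 1/|dy|=3.8637
    cross x-line → (4,4), t=0.5798 (wall)
  → r_1 = 0.5798
beam 2: φ=-45°, α=210°
  d=(-0.8660,-0.5000)  start (5,4)  tX=0.6466 tY=0.4600  stride 1/|dx|=1.1547 1/|dy|=2.0000
    cross y-line → (5,3), t=0.4600
    cross x-line → (4,3), t=0.6466
    cross x-line → (3,3), t=1.8013
    cross y-line → (3,2), t=2.4600
    cross x-line → (2,2), t=2.9560 (wall)
  → r_2 = 2.9560
beam 3: φ=45°, α=300°
  d=(0.5000,-0.8660)  start (5,4)  tX=0.8800 tY=0.2656  stride 1/|dx|=2.0000 1/|dy|=1.1547
    cross y-line → (5,3), t=0.2656
    cross x-line → (6,3), t=0.8800
    cross y-line → (6,2), t=1.4203
    cross y-line → (6,1), t=2.5750
    cross x-line → (7,1), t=2.8800 (wall)
  → r_3 = 2.8800
beam 4: φ=90°, α=345°
  d=(0.9659,-0.2588)  start (5,4)  tX=0.4555 tY=0.8887  stride 1/|dx|=1.0353 1/|dy|=3.8637
    cross x-line → (6,4), t=0.4555
    cross y-line → (6,3), t=0.8887
    cross x-line → (7,3), t=1.4908 (wall)
  → r_4 = 1.4908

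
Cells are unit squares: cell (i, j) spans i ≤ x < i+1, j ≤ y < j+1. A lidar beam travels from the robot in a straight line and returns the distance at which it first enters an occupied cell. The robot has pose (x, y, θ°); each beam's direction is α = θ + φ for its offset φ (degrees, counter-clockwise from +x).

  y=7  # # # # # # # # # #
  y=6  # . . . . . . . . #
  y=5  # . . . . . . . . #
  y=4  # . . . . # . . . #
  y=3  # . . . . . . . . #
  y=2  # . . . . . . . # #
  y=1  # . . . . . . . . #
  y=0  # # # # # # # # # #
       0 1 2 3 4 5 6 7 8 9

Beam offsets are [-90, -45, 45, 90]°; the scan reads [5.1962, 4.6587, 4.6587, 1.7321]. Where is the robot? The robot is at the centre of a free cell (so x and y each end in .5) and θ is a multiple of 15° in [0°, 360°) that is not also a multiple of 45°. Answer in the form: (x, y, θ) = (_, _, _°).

(x, y, θ) = (4.5, 5.5, 330°)

Candidates: 46 free-cell centres × 16 headings = 736 poses. Raycast each; keep the one whose scan matches to 4 dp.
  (1.5, 1.5, 210°): beam 1 = 1.0000 ≠ 5.1962 ✗
  (2.5, 3.5, 165°): beam 1 = 3.6235 ≠ 5.1962 ✗
  (7.5, 1.5, 120°): beam 1 = 1.0000 ≠ 5.1962 ✗
  …
  (4.5, 5.5, 330°): r_1=5.1962, r_2=4.6587, r_3=4.6587, r_4=1.7321 — all match ✓
Unique over the lattice → pose = (4.5, 5.5, 330°).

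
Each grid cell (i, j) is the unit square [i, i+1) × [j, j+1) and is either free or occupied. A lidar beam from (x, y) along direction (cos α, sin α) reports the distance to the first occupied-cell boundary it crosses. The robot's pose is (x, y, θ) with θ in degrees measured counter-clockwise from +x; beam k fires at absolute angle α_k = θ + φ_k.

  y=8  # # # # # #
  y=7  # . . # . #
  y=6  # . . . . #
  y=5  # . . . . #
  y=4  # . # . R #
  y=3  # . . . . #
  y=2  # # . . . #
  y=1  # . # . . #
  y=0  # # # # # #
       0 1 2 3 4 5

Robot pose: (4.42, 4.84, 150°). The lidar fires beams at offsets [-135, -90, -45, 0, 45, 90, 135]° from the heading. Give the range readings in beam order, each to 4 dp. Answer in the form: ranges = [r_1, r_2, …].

beam 1: φ=-135°, α=15°
  d=(0.9659,0.2588)  start (4,4)  tX=0.6005 tY=0.6182  stride 1/|dx|=1.0353 1/|dy|=3.8637
    cross x-line → (5,4), t=0.6005 (wall)
  → r_1 = 0.6005
beam 2: φ=-90°, α=60°
  d=(0.5000,0.8660)  start (4,4)  tX=1.1600 tY=0.1848  stride 1/|dx|=2.0000 1/|dy|=1.1547
    cross y-line → (4,5), t=0.1848
    cross x-line → (5,5), t=1.1600 (wall)
  → r_2 = 1.1600
beam 3: φ=-45°, α=105°
  d=(-0.2588,0.9659)  start (4,4)  tX=1.6228 tY=0.1656  stride 1/|dx|=3.8637 1/|dy|=1.0353
    cross y-line → (4,5), t=0.1656
    cross y-line → (4,6), t=1.2009
    cross x-line → (3,6), t=1.6228
    cross y-line → (3,7), t=2.2362 (wall)
  → r_3 = 2.2362
beam 4: φ=0°, α=150°
  d=(-0.8660,0.5000)  start (4,4)  tX=0.4850 tY=0.3200  stride 1/|dx|=1.1547 1/|dy|=2.0000
    cross y-line → (4,5), t=0.3200
    cross x-line → (3,5), t=0.4850
    cross x-line → (2,5), t=1.6397
    cross y-line → (2,6), t=2.3200
    cross x-line → (1,6), t=2.7944
    cross x-line → (0,6), t=3.9491 (wall)
  → r_4 = 3.9491
beam 5: φ=45°, α=195°
  d=(-0.9659,-0.2588)  start (4,4)  tX=0.4348 tY=3.2455  stride 1/|dx|=1.0353 1/|dy|=3.8637
    cross x-line → (3,4), t=0.4348
    cross x-line → (2,4), t=1.4701 (wall)
  → r_5 = 1.4701
beam 6: φ=90°, α=240°
  d=(-0.5000,-0.8660)  start (4,4)  tX=0.8400 tY=0.9699  stride 1/|dx|=2.0000 1/|dy|=1.1547
    cross x-line → (3,4), t=0.8400
    cross y-line → (3,3), t=0.9699
    cross y-line → (3,2), t=2.1246
    cross x-line → (2,2), t=2.8400
    cross y-line → (2,1), t=3.2793 (wall)
  → r_6 = 3.2793
beam 7: φ=135°, α=285°
  d=(0.2588,-0.9659)  start (4,4)  tX=2.2409 tY=0.8696  stride 1/|dx|=3.8637 1/|dy|=1.0353
    cross y-line → (4,3), t=0.8696
    cross y-line → (4,2), t=1.9049
    cross x-line → (5,2), t=2.2409 (wall)
  → r_7 = 2.2409

ranges = [0.6005, 1.1600, 2.2362, 3.9491, 1.4701, 3.2793, 2.2409]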